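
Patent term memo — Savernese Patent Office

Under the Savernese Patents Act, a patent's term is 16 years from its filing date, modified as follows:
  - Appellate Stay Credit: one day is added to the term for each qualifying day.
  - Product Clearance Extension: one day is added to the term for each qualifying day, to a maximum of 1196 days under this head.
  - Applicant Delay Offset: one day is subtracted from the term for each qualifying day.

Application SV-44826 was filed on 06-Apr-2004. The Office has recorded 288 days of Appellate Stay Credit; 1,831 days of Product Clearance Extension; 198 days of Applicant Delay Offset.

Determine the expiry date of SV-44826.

2023-10-14

Base term: filing date + 16 years → 6 April 2020.
Appellate Stay Credit: +288 days → 19 January 2021.
Product Clearance Extension: 1831 days claimed exceeds the 1196-day cap, so +1196 days → 29 April 2024.
Applicant Delay Offset: −198 days → 14 October 2023.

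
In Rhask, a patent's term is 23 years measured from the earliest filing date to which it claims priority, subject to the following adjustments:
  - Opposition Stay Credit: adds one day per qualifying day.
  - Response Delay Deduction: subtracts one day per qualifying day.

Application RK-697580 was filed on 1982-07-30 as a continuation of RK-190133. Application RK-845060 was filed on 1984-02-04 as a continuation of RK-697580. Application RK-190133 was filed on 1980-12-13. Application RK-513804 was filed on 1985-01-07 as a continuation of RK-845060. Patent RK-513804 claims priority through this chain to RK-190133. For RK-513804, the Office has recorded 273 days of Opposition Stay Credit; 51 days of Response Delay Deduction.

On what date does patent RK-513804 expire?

2004-07-22

Earliest priority filing: 13 December 1980.
Base term: 13 December 1980 + 23 years → 13 December 2003.
Opposition Stay Credit: +273 days → 11 September 2004.
Response Delay Deduction: −51 days → 22 July 2004.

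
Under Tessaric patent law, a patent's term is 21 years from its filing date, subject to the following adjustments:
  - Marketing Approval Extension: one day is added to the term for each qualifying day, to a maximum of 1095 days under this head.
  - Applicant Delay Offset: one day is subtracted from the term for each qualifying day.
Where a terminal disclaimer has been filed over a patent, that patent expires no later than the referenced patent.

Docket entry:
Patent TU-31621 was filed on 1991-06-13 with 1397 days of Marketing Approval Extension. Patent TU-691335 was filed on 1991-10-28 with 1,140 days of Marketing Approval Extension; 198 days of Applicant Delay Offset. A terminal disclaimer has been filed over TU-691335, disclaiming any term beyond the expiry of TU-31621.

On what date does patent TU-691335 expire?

Natural term of TU-691335:
  Base: filing + 21 years → 28 October 2012.
  Marketing Approval Extension: 1140 days claimed exceeds the 1095-day cap, so +1095 days → 28 October 2015.
  Applicant Delay Offset: −198 days → 13 April 2015.
Expiry of referenced patent TU-31621:
  Base: filing + 21 years → 13 June 2012.
  Marketing Approval Extension: 1397 days claimed exceeds the 1095-day cap, so +1095 days → 13 June 2015.
Terminal disclaimer: TU-691335 expires on the earlier of 13 April 2015 and 13 June 2015.

April 13, 2015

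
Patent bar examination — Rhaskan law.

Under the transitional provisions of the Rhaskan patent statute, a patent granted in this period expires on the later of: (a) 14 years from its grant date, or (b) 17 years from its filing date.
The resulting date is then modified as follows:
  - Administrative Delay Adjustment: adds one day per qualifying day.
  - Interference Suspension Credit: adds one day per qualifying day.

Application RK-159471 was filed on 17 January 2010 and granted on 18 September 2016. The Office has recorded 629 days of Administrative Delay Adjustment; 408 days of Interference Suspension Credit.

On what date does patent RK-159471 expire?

July 21, 2033

(a) grant + 14 years → 18 September 2030.
(b) filing + 17 years → 17 January 2027.
Later of the two: 18 September 2030.
Administrative Delay Adjustment: +629 days → 8 June 2032.
Interference Suspension Credit: +408 days → 21 July 2033.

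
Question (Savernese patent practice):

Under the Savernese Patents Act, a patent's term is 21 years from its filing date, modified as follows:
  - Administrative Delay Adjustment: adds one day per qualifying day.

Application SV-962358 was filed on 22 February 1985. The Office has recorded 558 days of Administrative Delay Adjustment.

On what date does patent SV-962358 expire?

Base term: filing date + 21 years → 22 February 2006.
Administrative Delay Adjustment: +558 days → 3 September 2007.

September 3, 2007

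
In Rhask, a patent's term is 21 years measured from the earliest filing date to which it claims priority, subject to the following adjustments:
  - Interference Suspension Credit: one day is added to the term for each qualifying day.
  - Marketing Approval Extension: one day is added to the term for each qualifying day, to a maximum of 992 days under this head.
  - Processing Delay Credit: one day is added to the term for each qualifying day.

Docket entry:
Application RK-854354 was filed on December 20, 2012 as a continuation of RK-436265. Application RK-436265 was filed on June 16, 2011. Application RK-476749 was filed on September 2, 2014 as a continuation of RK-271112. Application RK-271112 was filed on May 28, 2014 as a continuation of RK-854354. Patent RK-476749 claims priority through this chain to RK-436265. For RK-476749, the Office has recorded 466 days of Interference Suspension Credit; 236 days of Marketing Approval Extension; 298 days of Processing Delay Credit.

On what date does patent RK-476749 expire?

Earliest priority filing: 16 June 2011.
Base term: 16 June 2011 + 21 years → 16 June 2032.
Interference Suspension Credit: +466 days → 25 September 2033.
Marketing Approval Extension: 236 days (within the 992-day cap) → +236 days → 19 May 2034.
Processing Delay Credit: +298 days → 13 March 2035.

2035-03-13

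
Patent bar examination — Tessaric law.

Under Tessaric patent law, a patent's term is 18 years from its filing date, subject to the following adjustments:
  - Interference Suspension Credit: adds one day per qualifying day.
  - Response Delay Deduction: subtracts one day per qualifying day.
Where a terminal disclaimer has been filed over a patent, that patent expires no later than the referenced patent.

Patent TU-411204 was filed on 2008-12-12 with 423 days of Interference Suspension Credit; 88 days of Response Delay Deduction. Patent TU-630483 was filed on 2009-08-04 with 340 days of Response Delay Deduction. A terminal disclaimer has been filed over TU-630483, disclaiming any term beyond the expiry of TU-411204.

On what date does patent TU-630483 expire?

Natural term of TU-630483:
  Base: filing + 18 years → 4 August 2027.
  Response Delay Deduction: −340 days → 29 August 2026.
Expiry of referenced patent TU-411204:
  Base: filing + 18 years → 12 December 2026.
  Interference Suspension Credit: +423 days → 8 February 2028.
  Response Delay Deduction: −88 days → 12 November 2027.
Terminal disclaimer: TU-630483 expires on the earlier of 29 August 2026 and 12 November 2027.

August 29, 2026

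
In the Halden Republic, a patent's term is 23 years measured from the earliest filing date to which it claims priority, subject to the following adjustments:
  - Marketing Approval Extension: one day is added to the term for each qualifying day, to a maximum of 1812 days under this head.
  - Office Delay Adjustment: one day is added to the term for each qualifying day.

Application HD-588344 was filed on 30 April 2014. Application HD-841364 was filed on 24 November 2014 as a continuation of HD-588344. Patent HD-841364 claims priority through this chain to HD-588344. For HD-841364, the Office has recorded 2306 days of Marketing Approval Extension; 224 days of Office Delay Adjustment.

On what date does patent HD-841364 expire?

Earliest priority filing: 30 April 2014.
Base term: 30 April 2014 + 23 years → 30 April 2037.
Marketing Approval Extension: 2306 days claimed exceeds the 1812-day cap, so +1812 days → 16 April 2042.
Office Delay Adjustment: +224 days → 26 November 2042.

2042-11-26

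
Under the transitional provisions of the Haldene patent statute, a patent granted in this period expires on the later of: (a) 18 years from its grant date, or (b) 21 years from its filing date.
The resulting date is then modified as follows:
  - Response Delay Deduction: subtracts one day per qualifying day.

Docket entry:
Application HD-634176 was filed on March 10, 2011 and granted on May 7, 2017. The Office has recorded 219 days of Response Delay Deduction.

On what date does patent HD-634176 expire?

(a) grant + 18 years → 7 May 2035.
(b) filing + 21 years → 10 March 2032.
Later of the two: 7 May 2035.
Response Delay Deduction: −219 days → 30 September 2034.

2034-09-30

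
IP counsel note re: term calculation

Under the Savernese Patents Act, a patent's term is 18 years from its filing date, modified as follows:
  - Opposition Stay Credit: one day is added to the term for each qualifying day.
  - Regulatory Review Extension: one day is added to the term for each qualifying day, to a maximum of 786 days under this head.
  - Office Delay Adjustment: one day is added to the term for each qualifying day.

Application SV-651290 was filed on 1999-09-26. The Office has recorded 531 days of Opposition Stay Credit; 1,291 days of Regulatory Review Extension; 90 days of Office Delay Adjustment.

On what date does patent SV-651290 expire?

August 3, 2021

Base term: filing date + 18 years → 26 September 2017.
Opposition Stay Credit: +531 days → 11 March 2019.
Regulatory Review Extension: 1291 days claimed exceeds the 786-day cap, so +786 days → 5 May 2021.
Office Delay Adjustment: +90 days → 3 August 2021.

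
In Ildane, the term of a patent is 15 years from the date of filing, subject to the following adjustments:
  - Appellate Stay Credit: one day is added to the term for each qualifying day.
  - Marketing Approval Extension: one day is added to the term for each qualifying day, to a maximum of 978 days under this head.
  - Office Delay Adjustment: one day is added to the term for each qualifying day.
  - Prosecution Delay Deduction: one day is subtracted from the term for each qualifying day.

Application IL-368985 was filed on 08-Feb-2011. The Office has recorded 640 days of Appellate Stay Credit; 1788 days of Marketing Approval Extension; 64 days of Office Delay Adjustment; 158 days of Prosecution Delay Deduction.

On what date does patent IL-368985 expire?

April 12, 2030

Base term: filing date + 15 years → 8 February 2026.
Appellate Stay Credit: +640 days → 10 November 2027.
Marketing Approval Extension: 1788 days claimed exceeds the 978-day cap, so +978 days → 15 July 2030.
Office Delay Adjustment: +64 days → 17 September 2030.
Prosecution Delay Deduction: −158 days → 12 April 2030.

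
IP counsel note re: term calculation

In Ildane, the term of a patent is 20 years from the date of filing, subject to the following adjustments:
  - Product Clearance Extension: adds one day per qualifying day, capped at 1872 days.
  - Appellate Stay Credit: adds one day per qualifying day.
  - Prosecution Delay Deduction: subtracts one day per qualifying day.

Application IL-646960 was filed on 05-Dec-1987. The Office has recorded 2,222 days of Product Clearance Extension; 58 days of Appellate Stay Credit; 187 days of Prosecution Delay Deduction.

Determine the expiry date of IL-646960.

September 12, 2012

Base term: filing date + 20 years → 5 December 2007.
Product Clearance Extension: 2222 days claimed exceeds the 1872-day cap, so +1872 days → 19 January 2013.
Appellate Stay Credit: +58 days → 18 March 2013.
Prosecution Delay Deduction: −187 days → 12 September 2012.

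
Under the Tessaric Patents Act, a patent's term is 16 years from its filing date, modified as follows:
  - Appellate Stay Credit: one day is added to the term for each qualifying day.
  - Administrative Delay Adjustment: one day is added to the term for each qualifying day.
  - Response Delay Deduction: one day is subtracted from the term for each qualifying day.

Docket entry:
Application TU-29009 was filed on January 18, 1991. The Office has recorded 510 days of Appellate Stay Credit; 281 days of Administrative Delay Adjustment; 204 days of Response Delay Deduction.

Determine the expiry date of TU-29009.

Base term: filing date + 16 years → 18 January 2007.
Appellate Stay Credit: +510 days → 11 June 2008.
Administrative Delay Adjustment: +281 days → 19 March 2009.
Response Delay Deduction: −204 days → 27 August 2008.

2008-08-27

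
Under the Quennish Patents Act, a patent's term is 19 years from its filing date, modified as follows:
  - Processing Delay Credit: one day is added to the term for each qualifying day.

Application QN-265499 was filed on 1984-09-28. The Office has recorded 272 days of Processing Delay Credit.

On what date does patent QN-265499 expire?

Base term: filing date + 19 years → 28 September 2003.
Processing Delay Credit: +272 days → 26 June 2004.

June 26, 2004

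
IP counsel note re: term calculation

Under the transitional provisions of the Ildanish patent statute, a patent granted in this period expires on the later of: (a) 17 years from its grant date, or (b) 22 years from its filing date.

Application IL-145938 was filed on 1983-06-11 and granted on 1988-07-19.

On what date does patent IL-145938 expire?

July 19, 2005

(a) grant + 17 years → 19 July 2005.
(b) filing + 22 years → 11 June 2005.
Later of the two: 19 July 2005.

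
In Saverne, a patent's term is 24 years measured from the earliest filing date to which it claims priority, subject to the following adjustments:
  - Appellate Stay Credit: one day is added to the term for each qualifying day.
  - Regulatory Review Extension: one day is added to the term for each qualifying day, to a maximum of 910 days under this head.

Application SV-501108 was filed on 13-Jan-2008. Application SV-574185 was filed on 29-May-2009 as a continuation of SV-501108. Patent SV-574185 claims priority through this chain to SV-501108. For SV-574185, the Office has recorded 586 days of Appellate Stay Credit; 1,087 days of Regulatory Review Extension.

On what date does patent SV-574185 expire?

Earliest priority filing: 13 January 2008.
Base term: 13 January 2008 + 24 years → 13 January 2032.
Appellate Stay Credit: +586 days → 21 August 2033.
Regulatory Review Extension: 1087 days claimed exceeds the 910-day cap, so +910 days → 17 February 2036.

February 17, 2036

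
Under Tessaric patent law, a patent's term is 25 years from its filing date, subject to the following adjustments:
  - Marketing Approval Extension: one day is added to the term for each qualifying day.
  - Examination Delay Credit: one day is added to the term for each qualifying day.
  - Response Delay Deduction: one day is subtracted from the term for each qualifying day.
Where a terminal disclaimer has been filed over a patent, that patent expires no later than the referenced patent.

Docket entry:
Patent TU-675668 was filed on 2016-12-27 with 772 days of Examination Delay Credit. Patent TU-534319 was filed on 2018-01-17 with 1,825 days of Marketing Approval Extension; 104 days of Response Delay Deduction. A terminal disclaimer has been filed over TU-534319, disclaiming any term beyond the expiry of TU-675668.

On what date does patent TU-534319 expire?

Natural term of TU-534319:
  Base: filing + 25 years → 17 January 2043.
  Marketing Approval Extension: +1825 days → 16 January 2048.
  Response Delay Deduction: −104 days → 4 October 2047.
Expiry of referenced patent TU-675668:
  Base: filing + 25 years → 27 December 2041.
  Examination Delay Credit: +772 days → 7 February 2044.
Terminal disclaimer: TU-534319 expires on the earlier of 4 October 2047 and 7 February 2044.

February 7, 2044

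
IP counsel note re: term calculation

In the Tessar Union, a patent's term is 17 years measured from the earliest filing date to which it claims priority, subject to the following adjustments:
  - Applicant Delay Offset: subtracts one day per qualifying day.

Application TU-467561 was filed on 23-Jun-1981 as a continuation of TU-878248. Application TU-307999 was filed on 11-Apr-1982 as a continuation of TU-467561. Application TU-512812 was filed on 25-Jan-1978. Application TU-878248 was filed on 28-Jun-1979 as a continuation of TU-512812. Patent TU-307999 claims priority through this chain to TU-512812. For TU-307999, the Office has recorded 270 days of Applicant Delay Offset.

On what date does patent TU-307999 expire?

Earliest priority filing: 25 January 1978.
Base term: 25 January 1978 + 17 years → 25 January 1995.
Applicant Delay Offset: −270 days → 30 April 1994.

1994-04-30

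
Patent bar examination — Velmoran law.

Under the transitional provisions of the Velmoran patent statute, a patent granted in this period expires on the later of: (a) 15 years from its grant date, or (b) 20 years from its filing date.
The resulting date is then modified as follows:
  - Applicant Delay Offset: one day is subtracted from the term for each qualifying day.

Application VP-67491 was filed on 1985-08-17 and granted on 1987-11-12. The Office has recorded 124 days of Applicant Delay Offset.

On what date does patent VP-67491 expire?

2005-04-15

(a) grant + 15 years → 12 November 2002.
(b) filing + 20 years → 17 August 2005.
Later of the two: 17 August 2005.
Applicant Delay Offset: −124 days → 15 April 2005.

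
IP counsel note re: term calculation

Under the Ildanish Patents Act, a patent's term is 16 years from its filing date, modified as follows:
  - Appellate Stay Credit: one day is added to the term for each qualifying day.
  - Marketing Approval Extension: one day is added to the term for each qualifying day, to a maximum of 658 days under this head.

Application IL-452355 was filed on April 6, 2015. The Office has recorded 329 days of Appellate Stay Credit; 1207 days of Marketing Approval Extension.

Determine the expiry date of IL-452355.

Base term: filing date + 16 years → 6 April 2031.
Appellate Stay Credit: +329 days → 29 February 2032.
Marketing Approval Extension: 1207 days claimed exceeds the 658-day cap, so +658 days → 18 December 2033.

2033-12-18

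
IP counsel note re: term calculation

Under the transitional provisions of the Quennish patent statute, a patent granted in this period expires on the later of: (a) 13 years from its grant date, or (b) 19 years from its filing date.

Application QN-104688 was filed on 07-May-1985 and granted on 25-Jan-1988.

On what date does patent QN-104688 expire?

(a) grant + 13 years → 25 January 2001.
(b) filing + 19 years → 7 May 2004.
Later of the two: 7 May 2004.

2004-05-07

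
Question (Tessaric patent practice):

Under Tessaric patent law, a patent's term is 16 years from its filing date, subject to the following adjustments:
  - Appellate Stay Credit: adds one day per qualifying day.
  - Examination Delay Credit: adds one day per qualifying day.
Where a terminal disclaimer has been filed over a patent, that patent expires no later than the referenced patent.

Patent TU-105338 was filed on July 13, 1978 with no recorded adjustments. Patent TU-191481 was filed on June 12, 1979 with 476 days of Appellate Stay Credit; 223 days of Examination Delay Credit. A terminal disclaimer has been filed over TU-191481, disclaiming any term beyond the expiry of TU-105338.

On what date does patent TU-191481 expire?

Natural term of TU-191481:
  Base: filing + 16 years → 12 June 1995.
  Appellate Stay Credit: +476 days → 30 September 1996.
  Examination Delay Credit: +223 days → 11 May 1997.
Expiry of referenced patent TU-105338:
  Base: filing + 16 years → 13 July 1994.
Terminal disclaimer: TU-191481 expires on the earlier of 11 May 1997 and 13 July 1994.

1994-07-13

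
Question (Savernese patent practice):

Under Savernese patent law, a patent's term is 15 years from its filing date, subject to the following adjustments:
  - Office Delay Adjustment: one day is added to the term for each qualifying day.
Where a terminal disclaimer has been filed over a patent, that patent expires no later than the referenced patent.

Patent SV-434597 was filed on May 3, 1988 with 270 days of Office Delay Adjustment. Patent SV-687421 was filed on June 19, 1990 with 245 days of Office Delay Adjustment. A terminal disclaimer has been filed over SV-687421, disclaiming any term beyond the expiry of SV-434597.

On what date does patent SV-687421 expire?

2004-01-28

Natural term of SV-687421:
  Base: filing + 15 years → 19 June 2005.
  Office Delay Adjustment: +245 days → 19 February 2006.
Expiry of referenced patent SV-434597:
  Base: filing + 15 years → 3 May 2003.
  Office Delay Adjustment: +270 days → 28 January 2004.
Terminal disclaimer: SV-687421 expires on the earlier of 19 February 2006 and 28 January 2004.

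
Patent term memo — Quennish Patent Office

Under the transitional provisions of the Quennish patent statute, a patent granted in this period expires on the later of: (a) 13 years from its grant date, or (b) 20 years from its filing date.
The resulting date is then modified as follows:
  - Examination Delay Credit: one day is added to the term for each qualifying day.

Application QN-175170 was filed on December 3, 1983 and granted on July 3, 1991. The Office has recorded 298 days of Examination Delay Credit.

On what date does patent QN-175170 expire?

(a) grant + 13 years → 3 July 2004.
(b) filing + 20 years → 3 December 2003.
Later of the two: 3 July 2004.
Examination Delay Credit: +298 days → 27 April 2005.

2005-04-27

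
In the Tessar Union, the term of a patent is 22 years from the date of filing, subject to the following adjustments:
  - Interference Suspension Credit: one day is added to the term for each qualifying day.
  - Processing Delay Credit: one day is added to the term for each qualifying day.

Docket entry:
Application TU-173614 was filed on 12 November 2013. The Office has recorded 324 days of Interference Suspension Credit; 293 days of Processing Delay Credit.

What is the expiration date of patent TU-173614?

July 21, 2037

Base term: filing date + 22 years → 12 November 2035.
Interference Suspension Credit: +324 days → 1 October 2036.
Processing Delay Credit: +293 days → 21 July 2037.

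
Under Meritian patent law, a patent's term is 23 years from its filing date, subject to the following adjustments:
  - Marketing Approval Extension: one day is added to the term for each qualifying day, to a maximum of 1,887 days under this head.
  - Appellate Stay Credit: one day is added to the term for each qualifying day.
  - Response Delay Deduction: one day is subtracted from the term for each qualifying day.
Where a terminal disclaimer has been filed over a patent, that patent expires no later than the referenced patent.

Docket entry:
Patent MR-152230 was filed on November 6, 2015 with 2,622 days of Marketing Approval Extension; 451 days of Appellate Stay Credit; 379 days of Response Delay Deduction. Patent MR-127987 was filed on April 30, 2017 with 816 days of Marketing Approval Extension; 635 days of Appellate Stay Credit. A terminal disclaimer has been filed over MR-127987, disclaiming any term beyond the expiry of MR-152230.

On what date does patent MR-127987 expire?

March 18, 2044

Natural term of MR-127987:
  Base: filing + 23 years → 30 April 2040.
  Marketing Approval Extension: 816 days (within the 1887-day cap) → +816 days → 25 July 2042.
  Appellate Stay Credit: +635 days → 20 April 2044.
Expiry of referenced patent MR-152230:
  Base: filing + 23 years → 6 November 2038.
  Marketing Approval Extension: 2622 days claimed exceeds the 1887-day cap, so +1887 days → 6 January 2044.
  Appellate Stay Credit: +451 days → 1 April 2045.
  Response Delay Deduction: −379 days → 18 March 2044.
Terminal disclaimer: MR-127987 expires on the earlier of 20 April 2044 and 18 March 2044.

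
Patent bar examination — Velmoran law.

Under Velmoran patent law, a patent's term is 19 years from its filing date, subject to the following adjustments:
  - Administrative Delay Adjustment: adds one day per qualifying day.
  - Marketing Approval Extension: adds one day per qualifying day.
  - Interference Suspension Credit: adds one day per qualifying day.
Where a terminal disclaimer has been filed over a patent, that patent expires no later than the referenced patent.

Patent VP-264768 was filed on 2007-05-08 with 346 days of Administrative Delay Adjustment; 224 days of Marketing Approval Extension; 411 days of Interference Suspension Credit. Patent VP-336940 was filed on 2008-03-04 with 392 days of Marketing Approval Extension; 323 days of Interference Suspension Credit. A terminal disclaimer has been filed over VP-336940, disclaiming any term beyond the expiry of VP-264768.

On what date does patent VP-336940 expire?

Natural term of VP-336940:
  Base: filing + 19 years → 4 March 2027.
  Marketing Approval Extension: +392 days → 30 March 2028.
  Interference Suspension Credit: +323 days → 16 February 2029.
Expiry of referenced patent VP-264768:
  Base: filing + 19 years → 8 May 2026.
  Administrative Delay Adjustment: +346 days → 19 April 2027.
  Marketing Approval Extension: +224 days → 29 November 2027.
  Interference Suspension Credit: +411 days → 13 January 2029.
Terminal disclaimer: VP-336940 expires on the earlier of 16 February 2029 and 13 January 2029.

2029-01-13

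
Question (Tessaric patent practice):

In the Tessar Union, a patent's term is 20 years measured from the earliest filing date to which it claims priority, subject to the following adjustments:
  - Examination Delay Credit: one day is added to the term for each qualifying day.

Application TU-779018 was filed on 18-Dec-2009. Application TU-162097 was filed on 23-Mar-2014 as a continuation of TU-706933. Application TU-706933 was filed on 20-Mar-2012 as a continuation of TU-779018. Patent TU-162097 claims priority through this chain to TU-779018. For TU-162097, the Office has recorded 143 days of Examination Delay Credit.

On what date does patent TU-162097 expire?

Earliest priority filing: 18 December 2009.
Base term: 18 December 2009 + 20 years → 18 December 2029.
Examination Delay Credit: +143 days → 10 May 2030.

2030-05-10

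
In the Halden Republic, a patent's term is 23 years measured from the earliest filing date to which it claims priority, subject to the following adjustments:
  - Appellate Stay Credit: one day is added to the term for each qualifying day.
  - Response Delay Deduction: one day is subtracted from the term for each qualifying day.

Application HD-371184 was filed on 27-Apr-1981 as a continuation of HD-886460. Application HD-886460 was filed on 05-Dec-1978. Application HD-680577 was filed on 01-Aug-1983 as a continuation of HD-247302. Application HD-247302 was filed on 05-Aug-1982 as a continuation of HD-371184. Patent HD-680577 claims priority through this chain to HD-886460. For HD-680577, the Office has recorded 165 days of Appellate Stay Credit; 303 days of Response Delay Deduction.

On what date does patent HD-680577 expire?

Earliest priority filing: 5 December 1978.
Base term: 5 December 1978 + 23 years → 5 December 2001.
Appellate Stay Credit: +165 days → 19 May 2002.
Response Delay Deduction: −303 days → 20 July 2001.

July 20, 2001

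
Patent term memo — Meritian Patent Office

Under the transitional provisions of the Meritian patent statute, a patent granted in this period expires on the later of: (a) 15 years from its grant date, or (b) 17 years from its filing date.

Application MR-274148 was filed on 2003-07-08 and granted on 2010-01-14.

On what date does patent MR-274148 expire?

(a) grant + 15 years → 14 January 2025.
(b) filing + 17 years → 8 July 2020.
Later of the two: 14 January 2025.

2025-01-14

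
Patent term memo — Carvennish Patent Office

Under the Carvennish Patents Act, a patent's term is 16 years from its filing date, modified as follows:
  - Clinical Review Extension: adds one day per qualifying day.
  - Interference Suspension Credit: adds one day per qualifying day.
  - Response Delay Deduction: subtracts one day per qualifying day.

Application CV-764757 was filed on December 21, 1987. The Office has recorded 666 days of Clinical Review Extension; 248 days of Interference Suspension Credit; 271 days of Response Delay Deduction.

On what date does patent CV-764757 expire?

2005-09-24

Base term: filing date + 16 years → 21 December 2003.
Clinical Review Extension: +666 days → 17 October 2005.
Interference Suspension Credit: +248 days → 22 June 2006.
Response Delay Deduction: −271 days → 24 September 2005.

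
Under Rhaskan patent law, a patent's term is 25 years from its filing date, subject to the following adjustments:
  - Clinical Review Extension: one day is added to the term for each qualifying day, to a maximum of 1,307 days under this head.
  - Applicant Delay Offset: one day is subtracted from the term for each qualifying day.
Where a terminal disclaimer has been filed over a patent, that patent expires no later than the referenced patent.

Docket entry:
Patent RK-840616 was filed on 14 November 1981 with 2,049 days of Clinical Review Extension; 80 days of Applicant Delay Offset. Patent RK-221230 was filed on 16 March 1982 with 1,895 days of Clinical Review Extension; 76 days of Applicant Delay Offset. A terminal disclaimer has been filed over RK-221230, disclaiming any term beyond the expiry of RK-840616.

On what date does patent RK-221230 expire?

March 25, 2010

Natural term of RK-221230:
  Base: filing + 25 years → 16 March 2007.
  Clinical Review Extension: 1895 days claimed exceeds the 1307-day cap, so +1307 days → 13 October 2010.
  Applicant Delay Offset: −76 days → 29 July 2010.
Expiry of referenced patent RK-840616:
  Base: filing + 25 years → 14 November 2006.
  Clinical Review Extension: 2049 days claimed exceeds the 1307-day cap, so +1307 days → 13 June 2010.
  Applicant Delay Offset: −80 days → 25 March 2010.
Terminal disclaimer: RK-221230 expires on the earlier of 29 July 2010 and 25 March 2010.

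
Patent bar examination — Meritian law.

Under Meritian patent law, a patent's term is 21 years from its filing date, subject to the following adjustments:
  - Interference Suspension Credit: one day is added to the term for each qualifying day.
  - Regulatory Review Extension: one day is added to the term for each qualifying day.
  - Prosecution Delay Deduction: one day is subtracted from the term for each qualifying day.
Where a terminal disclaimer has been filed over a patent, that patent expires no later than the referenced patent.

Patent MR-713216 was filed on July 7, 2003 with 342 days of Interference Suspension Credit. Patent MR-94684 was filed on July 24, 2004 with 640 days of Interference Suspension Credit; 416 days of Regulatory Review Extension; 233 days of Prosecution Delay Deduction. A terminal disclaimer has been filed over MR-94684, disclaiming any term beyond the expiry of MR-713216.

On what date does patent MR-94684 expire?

2025-06-14

Natural term of MR-94684:
  Base: filing + 21 years → 24 July 2025.
  Interference Suspension Credit: +640 days → 25 April 2027.
  Regulatory Review Extension: +416 days → 14 June 2028.
  Prosecution Delay Deduction: −233 days → 25 October 2027.
Expiry of referenced patent MR-713216:
  Base: filing + 21 years → 7 July 2024.
  Interference Suspension Credit: +342 days → 14 June 2025.
Terminal disclaimer: MR-94684 expires on the earlier of 25 October 2027 and 14 June 2025.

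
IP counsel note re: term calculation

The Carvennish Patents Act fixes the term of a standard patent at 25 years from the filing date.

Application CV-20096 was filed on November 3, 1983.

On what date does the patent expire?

Filing date + 25 years → 3 November 2008.

2008-11-03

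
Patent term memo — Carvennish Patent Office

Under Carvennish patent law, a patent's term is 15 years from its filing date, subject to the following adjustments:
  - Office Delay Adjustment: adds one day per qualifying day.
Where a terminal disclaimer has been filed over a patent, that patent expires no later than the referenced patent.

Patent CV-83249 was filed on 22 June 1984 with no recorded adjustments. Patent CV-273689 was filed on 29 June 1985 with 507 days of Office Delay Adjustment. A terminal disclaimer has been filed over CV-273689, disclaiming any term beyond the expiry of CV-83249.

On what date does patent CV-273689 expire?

1999-06-22

Natural term of CV-273689:
  Base: filing + 15 years → 29 June 2000.
  Office Delay Adjustment: +507 days → 18 November 2001.
Expiry of referenced patent CV-83249:
  Base: filing + 15 years → 22 June 1999.
Terminal disclaimer: CV-273689 expires on the earlier of 18 November 2001 and 22 June 1999.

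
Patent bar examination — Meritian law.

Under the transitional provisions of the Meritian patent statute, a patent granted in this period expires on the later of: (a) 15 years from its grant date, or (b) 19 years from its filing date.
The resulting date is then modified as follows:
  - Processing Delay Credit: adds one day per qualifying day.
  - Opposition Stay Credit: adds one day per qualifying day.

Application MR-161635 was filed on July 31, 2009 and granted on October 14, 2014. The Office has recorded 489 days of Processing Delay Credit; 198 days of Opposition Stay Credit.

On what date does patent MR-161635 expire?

September 1, 2031

(a) grant + 15 years → 14 October 2029.
(b) filing + 19 years → 31 July 2028.
Later of the two: 14 October 2029.
Processing Delay Credit: +489 days → 15 February 2031.
Opposition Stay Credit: +198 days → 1 September 2031.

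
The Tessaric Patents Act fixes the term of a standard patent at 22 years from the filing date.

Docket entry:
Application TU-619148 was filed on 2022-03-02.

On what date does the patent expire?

Filing date + 22 years → 2 March 2044.

March 2, 2044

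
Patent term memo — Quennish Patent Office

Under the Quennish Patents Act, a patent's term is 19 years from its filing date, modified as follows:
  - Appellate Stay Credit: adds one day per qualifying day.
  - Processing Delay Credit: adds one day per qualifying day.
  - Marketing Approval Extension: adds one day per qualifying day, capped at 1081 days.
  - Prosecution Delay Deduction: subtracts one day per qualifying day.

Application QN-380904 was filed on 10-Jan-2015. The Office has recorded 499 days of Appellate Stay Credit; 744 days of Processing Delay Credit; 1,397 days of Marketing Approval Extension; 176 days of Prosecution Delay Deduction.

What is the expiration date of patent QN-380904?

2039-11-28

Base term: filing date + 19 years → 10 January 2034.
Appellate Stay Credit: +499 days → 24 May 2035.
Processing Delay Credit: +744 days → 6 June 2037.
Marketing Approval Extension: 1397 days claimed exceeds the 1081-day cap, so +1081 days → 22 May 2040.
Prosecution Delay Deduction: −176 days → 28 November 2039.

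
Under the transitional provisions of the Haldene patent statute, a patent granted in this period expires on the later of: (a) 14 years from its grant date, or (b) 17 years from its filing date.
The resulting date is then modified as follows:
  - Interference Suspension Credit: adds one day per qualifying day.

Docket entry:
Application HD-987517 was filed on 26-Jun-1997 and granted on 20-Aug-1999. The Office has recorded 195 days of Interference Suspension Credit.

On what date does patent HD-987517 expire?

January 7, 2015

(a) grant + 14 years → 20 August 2013.
(b) filing + 17 years → 26 June 2014.
Later of the two: 26 June 2014.
Interference Suspension Credit: +195 days → 7 January 2015.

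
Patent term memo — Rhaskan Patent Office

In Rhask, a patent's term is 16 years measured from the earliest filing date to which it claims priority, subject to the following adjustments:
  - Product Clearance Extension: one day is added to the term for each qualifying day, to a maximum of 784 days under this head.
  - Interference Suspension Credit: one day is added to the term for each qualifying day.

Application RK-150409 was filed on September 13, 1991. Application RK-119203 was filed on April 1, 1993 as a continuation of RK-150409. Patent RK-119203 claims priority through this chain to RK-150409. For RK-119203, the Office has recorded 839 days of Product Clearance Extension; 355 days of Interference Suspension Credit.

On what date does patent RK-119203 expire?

Earliest priority filing: 13 September 1991.
Base term: 13 September 1991 + 16 years → 13 September 2007.
Product Clearance Extension: 839 days claimed exceeds the 784-day cap, so +784 days → 5 November 2009.
Interference Suspension Credit: +355 days → 26 October 2010.

2010-10-26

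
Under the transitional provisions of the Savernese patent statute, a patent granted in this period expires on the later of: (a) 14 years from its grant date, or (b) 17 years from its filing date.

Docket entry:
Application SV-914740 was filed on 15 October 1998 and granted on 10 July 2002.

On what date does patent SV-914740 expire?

(a) grant + 14 years → 10 July 2016.
(b) filing + 17 years → 15 October 2015.
Later of the two: 10 July 2016.

2016-07-10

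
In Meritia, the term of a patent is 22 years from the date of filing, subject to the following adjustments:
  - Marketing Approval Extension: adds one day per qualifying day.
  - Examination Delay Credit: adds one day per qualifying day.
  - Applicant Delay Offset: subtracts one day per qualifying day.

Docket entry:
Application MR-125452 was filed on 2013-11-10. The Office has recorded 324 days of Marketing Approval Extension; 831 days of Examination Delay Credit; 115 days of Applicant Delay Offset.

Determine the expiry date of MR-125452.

September 15, 2038

Base term: filing date + 22 years → 10 November 2035.
Marketing Approval Extension: +324 days → 29 September 2036.
Examination Delay Credit: +831 days → 8 January 2039.
Applicant Delay Offset: −115 days → 15 September 2038.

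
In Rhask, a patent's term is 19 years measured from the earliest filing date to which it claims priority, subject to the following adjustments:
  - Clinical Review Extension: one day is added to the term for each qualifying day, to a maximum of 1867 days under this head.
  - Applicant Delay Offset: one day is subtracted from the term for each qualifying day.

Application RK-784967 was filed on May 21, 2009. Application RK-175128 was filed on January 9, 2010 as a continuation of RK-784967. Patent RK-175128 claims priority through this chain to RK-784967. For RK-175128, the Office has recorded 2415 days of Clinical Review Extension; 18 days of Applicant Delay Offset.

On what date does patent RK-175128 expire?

Earliest priority filing: 21 May 2009.
Base term: 21 May 2009 + 19 years → 21 May 2028.
Clinical Review Extension: 2415 days claimed exceeds the 1867-day cap, so +1867 days → 1 July 2033.
Applicant Delay Offset: −18 days → 13 June 2033.

2033-06-13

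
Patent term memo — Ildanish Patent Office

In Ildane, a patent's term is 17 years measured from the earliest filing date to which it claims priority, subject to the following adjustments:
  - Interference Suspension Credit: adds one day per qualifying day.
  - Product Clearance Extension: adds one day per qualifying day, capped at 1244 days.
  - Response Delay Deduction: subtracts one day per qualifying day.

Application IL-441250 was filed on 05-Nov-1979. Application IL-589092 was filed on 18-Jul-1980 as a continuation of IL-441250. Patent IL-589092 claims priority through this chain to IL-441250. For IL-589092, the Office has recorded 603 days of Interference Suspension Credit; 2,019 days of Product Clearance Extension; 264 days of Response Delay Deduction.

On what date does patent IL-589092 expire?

Earliest priority filing: 5 November 1979.
Base term: 5 November 1979 + 17 years → 5 November 1996.
Interference Suspension Credit: +603 days → 1 July 1998.
Product Clearance Extension: 2019 days claimed exceeds the 1244-day cap, so +1244 days → 26 November 2001.
Response Delay Deduction: −264 days → 7 March 2001.

2001-03-07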